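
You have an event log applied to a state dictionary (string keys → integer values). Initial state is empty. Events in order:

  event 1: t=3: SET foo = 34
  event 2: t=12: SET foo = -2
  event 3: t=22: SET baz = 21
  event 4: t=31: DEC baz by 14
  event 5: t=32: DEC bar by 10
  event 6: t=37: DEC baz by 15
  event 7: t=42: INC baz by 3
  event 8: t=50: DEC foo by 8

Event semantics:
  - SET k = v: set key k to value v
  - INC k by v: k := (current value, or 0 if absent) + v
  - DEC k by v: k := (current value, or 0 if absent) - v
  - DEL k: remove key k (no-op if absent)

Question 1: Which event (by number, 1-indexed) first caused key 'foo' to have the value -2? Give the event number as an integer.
Looking for first event where foo becomes -2:
  event 1: foo = 34
  event 2: foo 34 -> -2  <-- first match

Answer: 2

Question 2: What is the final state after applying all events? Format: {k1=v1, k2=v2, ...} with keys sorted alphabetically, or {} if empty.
  after event 1 (t=3: SET foo = 34): {foo=34}
  after event 2 (t=12: SET foo = -2): {foo=-2}
  after event 3 (t=22: SET baz = 21): {baz=21, foo=-2}
  after event 4 (t=31: DEC baz by 14): {baz=7, foo=-2}
  after event 5 (t=32: DEC bar by 10): {bar=-10, baz=7, foo=-2}
  after event 6 (t=37: DEC baz by 15): {bar=-10, baz=-8, foo=-2}
  after event 7 (t=42: INC baz by 3): {bar=-10, baz=-5, foo=-2}
  after event 8 (t=50: DEC foo by 8): {bar=-10, baz=-5, foo=-10}

Answer: {bar=-10, baz=-5, foo=-10}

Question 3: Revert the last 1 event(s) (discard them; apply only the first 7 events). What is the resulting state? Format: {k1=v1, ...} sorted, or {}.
Answer: {bar=-10, baz=-5, foo=-2}

Derivation:
Keep first 7 events (discard last 1):
  after event 1 (t=3: SET foo = 34): {foo=34}
  after event 2 (t=12: SET foo = -2): {foo=-2}
  after event 3 (t=22: SET baz = 21): {baz=21, foo=-2}
  after event 4 (t=31: DEC baz by 14): {baz=7, foo=-2}
  after event 5 (t=32: DEC bar by 10): {bar=-10, baz=7, foo=-2}
  after event 6 (t=37: DEC baz by 15): {bar=-10, baz=-8, foo=-2}
  after event 7 (t=42: INC baz by 3): {bar=-10, baz=-5, foo=-2}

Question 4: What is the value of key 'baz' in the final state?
Answer: -5

Derivation:
Track key 'baz' through all 8 events:
  event 1 (t=3: SET foo = 34): baz unchanged
  event 2 (t=12: SET foo = -2): baz unchanged
  event 3 (t=22: SET baz = 21): baz (absent) -> 21
  event 4 (t=31: DEC baz by 14): baz 21 -> 7
  event 5 (t=32: DEC bar by 10): baz unchanged
  event 6 (t=37: DEC baz by 15): baz 7 -> -8
  event 7 (t=42: INC baz by 3): baz -8 -> -5
  event 8 (t=50: DEC foo by 8): baz unchanged
Final: baz = -5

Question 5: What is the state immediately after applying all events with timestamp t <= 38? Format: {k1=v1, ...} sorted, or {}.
Apply events with t <= 38 (6 events):
  after event 1 (t=3: SET foo = 34): {foo=34}
  after event 2 (t=12: SET foo = -2): {foo=-2}
  after event 3 (t=22: SET baz = 21): {baz=21, foo=-2}
  after event 4 (t=31: DEC baz by 14): {baz=7, foo=-2}
  after event 5 (t=32: DEC bar by 10): {bar=-10, baz=7, foo=-2}
  after event 6 (t=37: DEC baz by 15): {bar=-10, baz=-8, foo=-2}

Answer: {bar=-10, baz=-8, foo=-2}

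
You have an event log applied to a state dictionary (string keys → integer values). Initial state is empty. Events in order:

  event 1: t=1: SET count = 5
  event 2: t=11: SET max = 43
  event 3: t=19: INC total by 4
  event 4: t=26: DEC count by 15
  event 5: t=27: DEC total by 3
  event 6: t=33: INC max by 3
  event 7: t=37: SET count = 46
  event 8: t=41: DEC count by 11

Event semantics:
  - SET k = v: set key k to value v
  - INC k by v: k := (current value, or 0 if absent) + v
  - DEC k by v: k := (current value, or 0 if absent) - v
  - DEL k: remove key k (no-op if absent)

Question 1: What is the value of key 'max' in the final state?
Track key 'max' through all 8 events:
  event 1 (t=1: SET count = 5): max unchanged
  event 2 (t=11: SET max = 43): max (absent) -> 43
  event 3 (t=19: INC total by 4): max unchanged
  event 4 (t=26: DEC count by 15): max unchanged
  event 5 (t=27: DEC total by 3): max unchanged
  event 6 (t=33: INC max by 3): max 43 -> 46
  event 7 (t=37: SET count = 46): max unchanged
  event 8 (t=41: DEC count by 11): max unchanged
Final: max = 46

Answer: 46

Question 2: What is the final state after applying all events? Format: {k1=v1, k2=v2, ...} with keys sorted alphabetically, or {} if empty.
  after event 1 (t=1: SET count = 5): {count=5}
  after event 2 (t=11: SET max = 43): {count=5, max=43}
  after event 3 (t=19: INC total by 4): {count=5, max=43, total=4}
  after event 4 (t=26: DEC count by 15): {count=-10, max=43, total=4}
  after event 5 (t=27: DEC total by 3): {count=-10, max=43, total=1}
  after event 6 (t=33: INC max by 3): {count=-10, max=46, total=1}
  after event 7 (t=37: SET count = 46): {count=46, max=46, total=1}
  after event 8 (t=41: DEC count by 11): {count=35, max=46, total=1}

Answer: {count=35, max=46, total=1}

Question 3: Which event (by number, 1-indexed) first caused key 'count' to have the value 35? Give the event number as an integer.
Looking for first event where count becomes 35:
  event 1: count = 5
  event 2: count = 5
  event 3: count = 5
  event 4: count = -10
  event 5: count = -10
  event 6: count = -10
  event 7: count = 46
  event 8: count 46 -> 35  <-- first match

Answer: 8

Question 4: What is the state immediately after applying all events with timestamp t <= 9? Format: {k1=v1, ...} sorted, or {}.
Apply events with t <= 9 (1 events):
  after event 1 (t=1: SET count = 5): {count=5}

Answer: {count=5}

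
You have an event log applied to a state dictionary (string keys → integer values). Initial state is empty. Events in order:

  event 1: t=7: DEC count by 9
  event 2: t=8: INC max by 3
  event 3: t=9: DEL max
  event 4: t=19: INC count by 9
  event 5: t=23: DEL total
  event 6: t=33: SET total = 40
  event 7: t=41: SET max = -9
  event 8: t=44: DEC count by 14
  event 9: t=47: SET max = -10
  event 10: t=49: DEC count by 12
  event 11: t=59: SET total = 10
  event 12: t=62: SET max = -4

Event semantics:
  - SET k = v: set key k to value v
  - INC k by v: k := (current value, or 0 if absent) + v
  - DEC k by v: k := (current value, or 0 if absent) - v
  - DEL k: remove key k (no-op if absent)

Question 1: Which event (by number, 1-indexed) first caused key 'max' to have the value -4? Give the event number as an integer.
Answer: 12

Derivation:
Looking for first event where max becomes -4:
  event 2: max = 3
  event 3: max = (absent)
  event 7: max = -9
  event 8: max = -9
  event 9: max = -10
  event 10: max = -10
  event 11: max = -10
  event 12: max -10 -> -4  <-- first match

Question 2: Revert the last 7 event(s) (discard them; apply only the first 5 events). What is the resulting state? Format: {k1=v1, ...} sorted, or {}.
Answer: {count=0}

Derivation:
Keep first 5 events (discard last 7):
  after event 1 (t=7: DEC count by 9): {count=-9}
  after event 2 (t=8: INC max by 3): {count=-9, max=3}
  after event 3 (t=9: DEL max): {count=-9}
  after event 4 (t=19: INC count by 9): {count=0}
  after event 5 (t=23: DEL total): {count=0}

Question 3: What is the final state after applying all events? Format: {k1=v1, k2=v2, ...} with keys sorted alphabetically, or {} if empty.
  after event 1 (t=7: DEC count by 9): {count=-9}
  after event 2 (t=8: INC max by 3): {count=-9, max=3}
  after event 3 (t=9: DEL max): {count=-9}
  after event 4 (t=19: INC count by 9): {count=0}
  after event 5 (t=23: DEL total): {count=0}
  after event 6 (t=33: SET total = 40): {count=0, total=40}
  after event 7 (t=41: SET max = -9): {count=0, max=-9, total=40}
  after event 8 (t=44: DEC count by 14): {count=-14, max=-9, total=40}
  after event 9 (t=47: SET max = -10): {count=-14, max=-10, total=40}
  after event 10 (t=49: DEC count by 12): {count=-26, max=-10, total=40}
  after event 11 (t=59: SET total = 10): {count=-26, max=-10, total=10}
  after event 12 (t=62: SET max = -4): {count=-26, max=-4, total=10}

Answer: {count=-26, max=-4, total=10}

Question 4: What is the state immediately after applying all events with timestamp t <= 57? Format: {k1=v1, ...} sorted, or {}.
Answer: {count=-26, max=-10, total=40}

Derivation:
Apply events with t <= 57 (10 events):
  after event 1 (t=7: DEC count by 9): {count=-9}
  after event 2 (t=8: INC max by 3): {count=-9, max=3}
  after event 3 (t=9: DEL max): {count=-9}
  after event 4 (t=19: INC count by 9): {count=0}
  after event 5 (t=23: DEL total): {count=0}
  after event 6 (t=33: SET total = 40): {count=0, total=40}
  after event 7 (t=41: SET max = -9): {count=0, max=-9, total=40}
  after event 8 (t=44: DEC count by 14): {count=-14, max=-9, total=40}
  after event 9 (t=47: SET max = -10): {count=-14, max=-10, total=40}
  after event 10 (t=49: DEC count by 12): {count=-26, max=-10, total=40}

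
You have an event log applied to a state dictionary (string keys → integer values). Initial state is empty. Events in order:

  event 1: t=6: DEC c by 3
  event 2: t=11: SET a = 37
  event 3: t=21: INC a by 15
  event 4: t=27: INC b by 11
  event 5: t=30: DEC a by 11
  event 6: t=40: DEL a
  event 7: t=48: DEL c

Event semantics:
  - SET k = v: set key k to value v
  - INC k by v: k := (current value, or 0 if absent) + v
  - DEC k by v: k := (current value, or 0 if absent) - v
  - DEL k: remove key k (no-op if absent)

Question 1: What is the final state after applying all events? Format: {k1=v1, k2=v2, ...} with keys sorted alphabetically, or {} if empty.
Answer: {b=11}

Derivation:
  after event 1 (t=6: DEC c by 3): {c=-3}
  after event 2 (t=11: SET a = 37): {a=37, c=-3}
  after event 3 (t=21: INC a by 15): {a=52, c=-3}
  after event 4 (t=27: INC b by 11): {a=52, b=11, c=-3}
  after event 5 (t=30: DEC a by 11): {a=41, b=11, c=-3}
  after event 6 (t=40: DEL a): {b=11, c=-3}
  after event 7 (t=48: DEL c): {b=11}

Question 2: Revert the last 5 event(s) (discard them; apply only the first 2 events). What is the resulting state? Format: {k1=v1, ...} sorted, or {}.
Answer: {a=37, c=-3}

Derivation:
Keep first 2 events (discard last 5):
  after event 1 (t=6: DEC c by 3): {c=-3}
  after event 2 (t=11: SET a = 37): {a=37, c=-3}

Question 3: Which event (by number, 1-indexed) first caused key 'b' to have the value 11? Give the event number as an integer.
Answer: 4

Derivation:
Looking for first event where b becomes 11:
  event 4: b (absent) -> 11  <-- first match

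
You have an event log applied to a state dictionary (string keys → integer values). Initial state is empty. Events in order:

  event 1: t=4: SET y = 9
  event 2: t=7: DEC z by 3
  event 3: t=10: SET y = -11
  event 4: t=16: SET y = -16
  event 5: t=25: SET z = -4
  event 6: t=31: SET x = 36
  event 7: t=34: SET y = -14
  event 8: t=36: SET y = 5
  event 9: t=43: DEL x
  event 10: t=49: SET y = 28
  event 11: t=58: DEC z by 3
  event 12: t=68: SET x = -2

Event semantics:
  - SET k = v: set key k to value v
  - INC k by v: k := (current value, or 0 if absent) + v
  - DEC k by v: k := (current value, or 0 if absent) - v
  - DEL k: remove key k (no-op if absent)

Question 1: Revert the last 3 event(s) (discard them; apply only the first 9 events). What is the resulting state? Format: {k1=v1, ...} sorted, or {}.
Answer: {y=5, z=-4}

Derivation:
Keep first 9 events (discard last 3):
  after event 1 (t=4: SET y = 9): {y=9}
  after event 2 (t=7: DEC z by 3): {y=9, z=-3}
  after event 3 (t=10: SET y = -11): {y=-11, z=-3}
  after event 4 (t=16: SET y = -16): {y=-16, z=-3}
  after event 5 (t=25: SET z = -4): {y=-16, z=-4}
  after event 6 (t=31: SET x = 36): {x=36, y=-16, z=-4}
  after event 7 (t=34: SET y = -14): {x=36, y=-14, z=-4}
  after event 8 (t=36: SET y = 5): {x=36, y=5, z=-4}
  after event 9 (t=43: DEL x): {y=5, z=-4}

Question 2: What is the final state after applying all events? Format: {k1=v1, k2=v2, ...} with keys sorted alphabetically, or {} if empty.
  after event 1 (t=4: SET y = 9): {y=9}
  after event 2 (t=7: DEC z by 3): {y=9, z=-3}
  after event 3 (t=10: SET y = -11): {y=-11, z=-3}
  after event 4 (t=16: SET y = -16): {y=-16, z=-3}
  after event 5 (t=25: SET z = -4): {y=-16, z=-4}
  after event 6 (t=31: SET x = 36): {x=36, y=-16, z=-4}
  after event 7 (t=34: SET y = -14): {x=36, y=-14, z=-4}
  after event 8 (t=36: SET y = 5): {x=36, y=5, z=-4}
  after event 9 (t=43: DEL x): {y=5, z=-4}
  after event 10 (t=49: SET y = 28): {y=28, z=-4}
  after event 11 (t=58: DEC z by 3): {y=28, z=-7}
  after event 12 (t=68: SET x = -2): {x=-2, y=28, z=-7}

Answer: {x=-2, y=28, z=-7}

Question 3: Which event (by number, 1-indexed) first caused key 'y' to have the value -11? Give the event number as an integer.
Looking for first event where y becomes -11:
  event 1: y = 9
  event 2: y = 9
  event 3: y 9 -> -11  <-- first match

Answer: 3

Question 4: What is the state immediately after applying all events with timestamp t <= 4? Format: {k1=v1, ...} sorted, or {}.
Answer: {y=9}

Derivation:
Apply events with t <= 4 (1 events):
  after event 1 (t=4: SET y = 9): {y=9}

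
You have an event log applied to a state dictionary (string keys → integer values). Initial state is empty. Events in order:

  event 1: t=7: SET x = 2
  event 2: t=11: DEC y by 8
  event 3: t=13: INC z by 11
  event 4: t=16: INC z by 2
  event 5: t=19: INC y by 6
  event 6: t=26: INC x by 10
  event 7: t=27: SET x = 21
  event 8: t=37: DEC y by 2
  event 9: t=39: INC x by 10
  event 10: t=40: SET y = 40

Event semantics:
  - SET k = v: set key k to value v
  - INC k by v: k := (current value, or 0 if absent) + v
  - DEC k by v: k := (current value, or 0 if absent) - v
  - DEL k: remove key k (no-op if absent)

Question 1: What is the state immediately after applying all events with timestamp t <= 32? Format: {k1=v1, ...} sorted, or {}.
Answer: {x=21, y=-2, z=13}

Derivation:
Apply events with t <= 32 (7 events):
  after event 1 (t=7: SET x = 2): {x=2}
  after event 2 (t=11: DEC y by 8): {x=2, y=-8}
  after event 3 (t=13: INC z by 11): {x=2, y=-8, z=11}
  after event 4 (t=16: INC z by 2): {x=2, y=-8, z=13}
  after event 5 (t=19: INC y by 6): {x=2, y=-2, z=13}
  after event 6 (t=26: INC x by 10): {x=12, y=-2, z=13}
  after event 7 (t=27: SET x = 21): {x=21, y=-2, z=13}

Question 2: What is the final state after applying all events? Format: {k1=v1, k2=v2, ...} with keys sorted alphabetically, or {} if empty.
  after event 1 (t=7: SET x = 2): {x=2}
  after event 2 (t=11: DEC y by 8): {x=2, y=-8}
  after event 3 (t=13: INC z by 11): {x=2, y=-8, z=11}
  after event 4 (t=16: INC z by 2): {x=2, y=-8, z=13}
  after event 5 (t=19: INC y by 6): {x=2, y=-2, z=13}
  after event 6 (t=26: INC x by 10): {x=12, y=-2, z=13}
  after event 7 (t=27: SET x = 21): {x=21, y=-2, z=13}
  after event 8 (t=37: DEC y by 2): {x=21, y=-4, z=13}
  after event 9 (t=39: INC x by 10): {x=31, y=-4, z=13}
  after event 10 (t=40: SET y = 40): {x=31, y=40, z=13}

Answer: {x=31, y=40, z=13}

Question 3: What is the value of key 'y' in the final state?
Answer: 40

Derivation:
Track key 'y' through all 10 events:
  event 1 (t=7: SET x = 2): y unchanged
  event 2 (t=11: DEC y by 8): y (absent) -> -8
  event 3 (t=13: INC z by 11): y unchanged
  event 4 (t=16: INC z by 2): y unchanged
  event 5 (t=19: INC y by 6): y -8 -> -2
  event 6 (t=26: INC x by 10): y unchanged
  event 7 (t=27: SET x = 21): y unchanged
  event 8 (t=37: DEC y by 2): y -2 -> -4
  event 9 (t=39: INC x by 10): y unchanged
  event 10 (t=40: SET y = 40): y -4 -> 40
Final: y = 40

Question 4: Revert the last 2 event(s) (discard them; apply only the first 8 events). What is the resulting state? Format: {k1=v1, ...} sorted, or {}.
Keep first 8 events (discard last 2):
  after event 1 (t=7: SET x = 2): {x=2}
  after event 2 (t=11: DEC y by 8): {x=2, y=-8}
  after event 3 (t=13: INC z by 11): {x=2, y=-8, z=11}
  after event 4 (t=16: INC z by 2): {x=2, y=-8, z=13}
  after event 5 (t=19: INC y by 6): {x=2, y=-2, z=13}
  after event 6 (t=26: INC x by 10): {x=12, y=-2, z=13}
  after event 7 (t=27: SET x = 21): {x=21, y=-2, z=13}
  after event 8 (t=37: DEC y by 2): {x=21, y=-4, z=13}

Answer: {x=21, y=-4, z=13}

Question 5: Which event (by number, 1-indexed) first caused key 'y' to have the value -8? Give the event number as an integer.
Answer: 2

Derivation:
Looking for first event where y becomes -8:
  event 2: y (absent) -> -8  <-- first match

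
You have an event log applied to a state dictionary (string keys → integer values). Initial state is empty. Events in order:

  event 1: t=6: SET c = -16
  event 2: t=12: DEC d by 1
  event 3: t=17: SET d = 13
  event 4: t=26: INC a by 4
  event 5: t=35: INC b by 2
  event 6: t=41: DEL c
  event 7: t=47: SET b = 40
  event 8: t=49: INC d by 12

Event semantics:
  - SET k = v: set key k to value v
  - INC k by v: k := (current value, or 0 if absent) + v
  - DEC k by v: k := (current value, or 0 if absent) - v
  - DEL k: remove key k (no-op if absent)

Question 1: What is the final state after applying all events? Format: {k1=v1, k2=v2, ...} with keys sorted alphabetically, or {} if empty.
Answer: {a=4, b=40, d=25}

Derivation:
  after event 1 (t=6: SET c = -16): {c=-16}
  after event 2 (t=12: DEC d by 1): {c=-16, d=-1}
  after event 3 (t=17: SET d = 13): {c=-16, d=13}
  after event 4 (t=26: INC a by 4): {a=4, c=-16, d=13}
  after event 5 (t=35: INC b by 2): {a=4, b=2, c=-16, d=13}
  after event 6 (t=41: DEL c): {a=4, b=2, d=13}
  after event 7 (t=47: SET b = 40): {a=4, b=40, d=13}
  after event 8 (t=49: INC d by 12): {a=4, b=40, d=25}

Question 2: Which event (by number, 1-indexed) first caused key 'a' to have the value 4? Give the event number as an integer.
Looking for first event where a becomes 4:
  event 4: a (absent) -> 4  <-- first match

Answer: 4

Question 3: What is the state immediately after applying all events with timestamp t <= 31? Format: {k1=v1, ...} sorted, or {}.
Answer: {a=4, c=-16, d=13}

Derivation:
Apply events with t <= 31 (4 events):
  after event 1 (t=6: SET c = -16): {c=-16}
  after event 2 (t=12: DEC d by 1): {c=-16, d=-1}
  after event 3 (t=17: SET d = 13): {c=-16, d=13}
  after event 4 (t=26: INC a by 4): {a=4, c=-16, d=13}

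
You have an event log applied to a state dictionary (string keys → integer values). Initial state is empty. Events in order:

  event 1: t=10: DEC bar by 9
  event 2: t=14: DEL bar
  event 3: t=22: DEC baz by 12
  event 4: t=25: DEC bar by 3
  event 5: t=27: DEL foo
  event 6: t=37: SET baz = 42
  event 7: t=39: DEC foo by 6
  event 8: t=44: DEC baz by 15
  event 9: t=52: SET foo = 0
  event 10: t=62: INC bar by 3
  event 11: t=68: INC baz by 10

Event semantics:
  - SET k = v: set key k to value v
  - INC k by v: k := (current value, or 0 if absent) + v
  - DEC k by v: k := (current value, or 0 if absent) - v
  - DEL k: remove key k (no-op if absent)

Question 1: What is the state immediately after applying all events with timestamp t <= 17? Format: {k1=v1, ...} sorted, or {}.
Answer: {}

Derivation:
Apply events with t <= 17 (2 events):
  after event 1 (t=10: DEC bar by 9): {bar=-9}
  after event 2 (t=14: DEL bar): {}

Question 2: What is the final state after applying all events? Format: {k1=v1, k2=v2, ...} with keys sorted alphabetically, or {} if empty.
  after event 1 (t=10: DEC bar by 9): {bar=-9}
  after event 2 (t=14: DEL bar): {}
  after event 3 (t=22: DEC baz by 12): {baz=-12}
  after event 4 (t=25: DEC bar by 3): {bar=-3, baz=-12}
  after event 5 (t=27: DEL foo): {bar=-3, baz=-12}
  after event 6 (t=37: SET baz = 42): {bar=-3, baz=42}
  after event 7 (t=39: DEC foo by 6): {bar=-3, baz=42, foo=-6}
  after event 8 (t=44: DEC baz by 15): {bar=-3, baz=27, foo=-6}
  after event 9 (t=52: SET foo = 0): {bar=-3, baz=27, foo=0}
  after event 10 (t=62: INC bar by 3): {bar=0, baz=27, foo=0}
  after event 11 (t=68: INC baz by 10): {bar=0, baz=37, foo=0}

Answer: {bar=0, baz=37, foo=0}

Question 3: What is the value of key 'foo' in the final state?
Track key 'foo' through all 11 events:
  event 1 (t=10: DEC bar by 9): foo unchanged
  event 2 (t=14: DEL bar): foo unchanged
  event 3 (t=22: DEC baz by 12): foo unchanged
  event 4 (t=25: DEC bar by 3): foo unchanged
  event 5 (t=27: DEL foo): foo (absent) -> (absent)
  event 6 (t=37: SET baz = 42): foo unchanged
  event 7 (t=39: DEC foo by 6): foo (absent) -> -6
  event 8 (t=44: DEC baz by 15): foo unchanged
  event 9 (t=52: SET foo = 0): foo -6 -> 0
  event 10 (t=62: INC bar by 3): foo unchanged
  event 11 (t=68: INC baz by 10): foo unchanged
Final: foo = 0

Answer: 0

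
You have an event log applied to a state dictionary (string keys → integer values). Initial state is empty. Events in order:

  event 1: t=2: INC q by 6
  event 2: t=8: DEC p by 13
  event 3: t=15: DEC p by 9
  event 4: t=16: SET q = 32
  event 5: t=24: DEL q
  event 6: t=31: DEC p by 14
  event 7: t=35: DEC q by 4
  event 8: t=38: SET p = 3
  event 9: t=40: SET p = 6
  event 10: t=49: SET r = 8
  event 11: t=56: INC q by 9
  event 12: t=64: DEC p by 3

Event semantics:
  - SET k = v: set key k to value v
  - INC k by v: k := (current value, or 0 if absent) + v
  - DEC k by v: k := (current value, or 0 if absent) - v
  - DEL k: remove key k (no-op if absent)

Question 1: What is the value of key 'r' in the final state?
Track key 'r' through all 12 events:
  event 1 (t=2: INC q by 6): r unchanged
  event 2 (t=8: DEC p by 13): r unchanged
  event 3 (t=15: DEC p by 9): r unchanged
  event 4 (t=16: SET q = 32): r unchanged
  event 5 (t=24: DEL q): r unchanged
  event 6 (t=31: DEC p by 14): r unchanged
  event 7 (t=35: DEC q by 4): r unchanged
  event 8 (t=38: SET p = 3): r unchanged
  event 9 (t=40: SET p = 6): r unchanged
  event 10 (t=49: SET r = 8): r (absent) -> 8
  event 11 (t=56: INC q by 9): r unchanged
  event 12 (t=64: DEC p by 3): r unchanged
Final: r = 8

Answer: 8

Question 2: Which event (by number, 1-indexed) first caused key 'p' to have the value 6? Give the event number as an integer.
Looking for first event where p becomes 6:
  event 2: p = -13
  event 3: p = -22
  event 4: p = -22
  event 5: p = -22
  event 6: p = -36
  event 7: p = -36
  event 8: p = 3
  event 9: p 3 -> 6  <-- first match

Answer: 9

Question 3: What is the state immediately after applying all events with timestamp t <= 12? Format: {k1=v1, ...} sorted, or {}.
Apply events with t <= 12 (2 events):
  after event 1 (t=2: INC q by 6): {q=6}
  after event 2 (t=8: DEC p by 13): {p=-13, q=6}

Answer: {p=-13, q=6}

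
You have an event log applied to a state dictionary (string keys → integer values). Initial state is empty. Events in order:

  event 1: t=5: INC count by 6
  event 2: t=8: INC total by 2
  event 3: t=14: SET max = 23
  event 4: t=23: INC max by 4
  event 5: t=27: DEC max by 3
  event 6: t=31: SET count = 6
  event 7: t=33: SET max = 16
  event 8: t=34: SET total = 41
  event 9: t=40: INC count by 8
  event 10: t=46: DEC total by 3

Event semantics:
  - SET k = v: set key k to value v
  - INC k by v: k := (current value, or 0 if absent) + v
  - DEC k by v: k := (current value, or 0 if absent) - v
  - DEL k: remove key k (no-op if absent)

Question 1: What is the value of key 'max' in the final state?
Answer: 16

Derivation:
Track key 'max' through all 10 events:
  event 1 (t=5: INC count by 6): max unchanged
  event 2 (t=8: INC total by 2): max unchanged
  event 3 (t=14: SET max = 23): max (absent) -> 23
  event 4 (t=23: INC max by 4): max 23 -> 27
  event 5 (t=27: DEC max by 3): max 27 -> 24
  event 6 (t=31: SET count = 6): max unchanged
  event 7 (t=33: SET max = 16): max 24 -> 16
  event 8 (t=34: SET total = 41): max unchanged
  event 9 (t=40: INC count by 8): max unchanged
  event 10 (t=46: DEC total by 3): max unchanged
Final: max = 16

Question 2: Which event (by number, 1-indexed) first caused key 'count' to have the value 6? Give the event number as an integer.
Looking for first event where count becomes 6:
  event 1: count (absent) -> 6  <-- first match

Answer: 1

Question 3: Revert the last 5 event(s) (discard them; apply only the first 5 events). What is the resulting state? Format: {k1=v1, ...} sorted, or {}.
Keep first 5 events (discard last 5):
  after event 1 (t=5: INC count by 6): {count=6}
  after event 2 (t=8: INC total by 2): {count=6, total=2}
  after event 3 (t=14: SET max = 23): {count=6, max=23, total=2}
  after event 4 (t=23: INC max by 4): {count=6, max=27, total=2}
  after event 5 (t=27: DEC max by 3): {count=6, max=24, total=2}

Answer: {count=6, max=24, total=2}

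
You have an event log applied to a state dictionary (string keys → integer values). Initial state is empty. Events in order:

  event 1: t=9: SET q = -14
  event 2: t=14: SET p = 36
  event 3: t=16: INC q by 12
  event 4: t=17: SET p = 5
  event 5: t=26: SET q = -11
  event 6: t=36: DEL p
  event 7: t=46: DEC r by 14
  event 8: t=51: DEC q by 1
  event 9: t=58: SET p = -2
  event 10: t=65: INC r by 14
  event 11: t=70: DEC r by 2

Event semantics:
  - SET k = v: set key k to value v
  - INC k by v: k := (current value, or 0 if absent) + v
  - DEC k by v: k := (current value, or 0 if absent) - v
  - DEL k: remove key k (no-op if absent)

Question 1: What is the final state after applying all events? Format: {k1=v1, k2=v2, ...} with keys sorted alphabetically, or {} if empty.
  after event 1 (t=9: SET q = -14): {q=-14}
  after event 2 (t=14: SET p = 36): {p=36, q=-14}
  after event 3 (t=16: INC q by 12): {p=36, q=-2}
  after event 4 (t=17: SET p = 5): {p=5, q=-2}
  after event 5 (t=26: SET q = -11): {p=5, q=-11}
  after event 6 (t=36: DEL p): {q=-11}
  after event 7 (t=46: DEC r by 14): {q=-11, r=-14}
  after event 8 (t=51: DEC q by 1): {q=-12, r=-14}
  after event 9 (t=58: SET p = -2): {p=-2, q=-12, r=-14}
  after event 10 (t=65: INC r by 14): {p=-2, q=-12, r=0}
  after event 11 (t=70: DEC r by 2): {p=-2, q=-12, r=-2}

Answer: {p=-2, q=-12, r=-2}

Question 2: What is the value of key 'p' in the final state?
Track key 'p' through all 11 events:
  event 1 (t=9: SET q = -14): p unchanged
  event 2 (t=14: SET p = 36): p (absent) -> 36
  event 3 (t=16: INC q by 12): p unchanged
  event 4 (t=17: SET p = 5): p 36 -> 5
  event 5 (t=26: SET q = -11): p unchanged
  event 6 (t=36: DEL p): p 5 -> (absent)
  event 7 (t=46: DEC r by 14): p unchanged
  event 8 (t=51: DEC q by 1): p unchanged
  event 9 (t=58: SET p = -2): p (absent) -> -2
  event 10 (t=65: INC r by 14): p unchanged
  event 11 (t=70: DEC r by 2): p unchanged
Final: p = -2

Answer: -2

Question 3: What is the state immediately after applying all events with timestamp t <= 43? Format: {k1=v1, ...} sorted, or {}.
Answer: {q=-11}

Derivation:
Apply events with t <= 43 (6 events):
  after event 1 (t=9: SET q = -14): {q=-14}
  after event 2 (t=14: SET p = 36): {p=36, q=-14}
  after event 3 (t=16: INC q by 12): {p=36, q=-2}
  after event 4 (t=17: SET p = 5): {p=5, q=-2}
  after event 5 (t=26: SET q = -11): {p=5, q=-11}
  after event 6 (t=36: DEL p): {q=-11}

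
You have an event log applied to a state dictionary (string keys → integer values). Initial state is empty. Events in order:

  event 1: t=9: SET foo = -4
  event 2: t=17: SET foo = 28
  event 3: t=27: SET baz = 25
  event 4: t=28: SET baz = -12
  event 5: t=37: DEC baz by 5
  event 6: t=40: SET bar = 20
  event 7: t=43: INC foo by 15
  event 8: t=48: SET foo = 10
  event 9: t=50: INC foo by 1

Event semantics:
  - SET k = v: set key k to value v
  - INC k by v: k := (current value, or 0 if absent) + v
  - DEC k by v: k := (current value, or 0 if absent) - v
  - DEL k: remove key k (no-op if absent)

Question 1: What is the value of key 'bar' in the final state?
Answer: 20

Derivation:
Track key 'bar' through all 9 events:
  event 1 (t=9: SET foo = -4): bar unchanged
  event 2 (t=17: SET foo = 28): bar unchanged
  event 3 (t=27: SET baz = 25): bar unchanged
  event 4 (t=28: SET baz = -12): bar unchanged
  event 5 (t=37: DEC baz by 5): bar unchanged
  event 6 (t=40: SET bar = 20): bar (absent) -> 20
  event 7 (t=43: INC foo by 15): bar unchanged
  event 8 (t=48: SET foo = 10): bar unchanged
  event 9 (t=50: INC foo by 1): bar unchanged
Final: bar = 20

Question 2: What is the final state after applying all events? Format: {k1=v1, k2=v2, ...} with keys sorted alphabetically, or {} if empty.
  after event 1 (t=9: SET foo = -4): {foo=-4}
  after event 2 (t=17: SET foo = 28): {foo=28}
  after event 3 (t=27: SET baz = 25): {baz=25, foo=28}
  after event 4 (t=28: SET baz = -12): {baz=-12, foo=28}
  after event 5 (t=37: DEC baz by 5): {baz=-17, foo=28}
  after event 6 (t=40: SET bar = 20): {bar=20, baz=-17, foo=28}
  after event 7 (t=43: INC foo by 15): {bar=20, baz=-17, foo=43}
  after event 8 (t=48: SET foo = 10): {bar=20, baz=-17, foo=10}
  after event 9 (t=50: INC foo by 1): {bar=20, baz=-17, foo=11}

Answer: {bar=20, baz=-17, foo=11}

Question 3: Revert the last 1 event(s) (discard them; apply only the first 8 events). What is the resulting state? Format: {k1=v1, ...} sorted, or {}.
Keep first 8 events (discard last 1):
  after event 1 (t=9: SET foo = -4): {foo=-4}
  after event 2 (t=17: SET foo = 28): {foo=28}
  after event 3 (t=27: SET baz = 25): {baz=25, foo=28}
  after event 4 (t=28: SET baz = -12): {baz=-12, foo=28}
  after event 5 (t=37: DEC baz by 5): {baz=-17, foo=28}
  after event 6 (t=40: SET bar = 20): {bar=20, baz=-17, foo=28}
  after event 7 (t=43: INC foo by 15): {bar=20, baz=-17, foo=43}
  after event 8 (t=48: SET foo = 10): {bar=20, baz=-17, foo=10}

Answer: {bar=20, baz=-17, foo=10}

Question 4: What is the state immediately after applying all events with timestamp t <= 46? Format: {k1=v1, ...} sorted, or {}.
Apply events with t <= 46 (7 events):
  after event 1 (t=9: SET foo = -4): {foo=-4}
  after event 2 (t=17: SET foo = 28): {foo=28}
  after event 3 (t=27: SET baz = 25): {baz=25, foo=28}
  after event 4 (t=28: SET baz = -12): {baz=-12, foo=28}
  after event 5 (t=37: DEC baz by 5): {baz=-17, foo=28}
  after event 6 (t=40: SET bar = 20): {bar=20, baz=-17, foo=28}
  after event 7 (t=43: INC foo by 15): {bar=20, baz=-17, foo=43}

Answer: {bar=20, baz=-17, foo=43}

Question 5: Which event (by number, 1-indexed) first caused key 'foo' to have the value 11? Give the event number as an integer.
Looking for first event where foo becomes 11:
  event 1: foo = -4
  event 2: foo = 28
  event 3: foo = 28
  event 4: foo = 28
  event 5: foo = 28
  event 6: foo = 28
  event 7: foo = 43
  event 8: foo = 10
  event 9: foo 10 -> 11  <-- first match

Answer: 9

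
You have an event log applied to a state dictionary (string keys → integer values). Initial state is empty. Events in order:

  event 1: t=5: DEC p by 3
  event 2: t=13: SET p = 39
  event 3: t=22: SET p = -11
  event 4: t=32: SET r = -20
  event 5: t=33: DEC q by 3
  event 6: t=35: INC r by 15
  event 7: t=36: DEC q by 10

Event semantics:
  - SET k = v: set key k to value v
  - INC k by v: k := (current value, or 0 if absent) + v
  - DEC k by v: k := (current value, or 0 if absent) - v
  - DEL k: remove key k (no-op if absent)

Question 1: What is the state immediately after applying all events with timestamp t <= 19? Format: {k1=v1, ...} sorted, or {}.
Answer: {p=39}

Derivation:
Apply events with t <= 19 (2 events):
  after event 1 (t=5: DEC p by 3): {p=-3}
  after event 2 (t=13: SET p = 39): {p=39}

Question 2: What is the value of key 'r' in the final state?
Answer: -5

Derivation:
Track key 'r' through all 7 events:
  event 1 (t=5: DEC p by 3): r unchanged
  event 2 (t=13: SET p = 39): r unchanged
  event 3 (t=22: SET p = -11): r unchanged
  event 4 (t=32: SET r = -20): r (absent) -> -20
  event 5 (t=33: DEC q by 3): r unchanged
  event 6 (t=35: INC r by 15): r -20 -> -5
  event 7 (t=36: DEC q by 10): r unchanged
Final: r = -5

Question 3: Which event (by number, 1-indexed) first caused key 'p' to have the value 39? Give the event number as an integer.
Answer: 2

Derivation:
Looking for first event where p becomes 39:
  event 1: p = -3
  event 2: p -3 -> 39  <-- first match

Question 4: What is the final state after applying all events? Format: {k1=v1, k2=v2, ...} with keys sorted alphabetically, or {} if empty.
  after event 1 (t=5: DEC p by 3): {p=-3}
  after event 2 (t=13: SET p = 39): {p=39}
  after event 3 (t=22: SET p = -11): {p=-11}
  after event 4 (t=32: SET r = -20): {p=-11, r=-20}
  after event 5 (t=33: DEC q by 3): {p=-11, q=-3, r=-20}
  after event 6 (t=35: INC r by 15): {p=-11, q=-3, r=-5}
  after event 7 (t=36: DEC q by 10): {p=-11, q=-13, r=-5}

Answer: {p=-11, q=-13, r=-5}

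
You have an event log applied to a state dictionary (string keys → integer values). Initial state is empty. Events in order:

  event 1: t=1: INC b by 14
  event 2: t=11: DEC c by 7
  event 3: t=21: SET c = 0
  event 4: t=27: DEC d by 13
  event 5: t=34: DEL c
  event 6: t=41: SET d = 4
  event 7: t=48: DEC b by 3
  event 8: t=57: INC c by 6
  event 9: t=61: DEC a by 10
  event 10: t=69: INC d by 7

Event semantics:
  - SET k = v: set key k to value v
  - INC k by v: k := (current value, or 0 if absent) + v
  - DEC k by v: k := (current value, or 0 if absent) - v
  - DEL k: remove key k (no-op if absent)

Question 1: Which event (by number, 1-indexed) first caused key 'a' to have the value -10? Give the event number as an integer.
Answer: 9

Derivation:
Looking for first event where a becomes -10:
  event 9: a (absent) -> -10  <-- first match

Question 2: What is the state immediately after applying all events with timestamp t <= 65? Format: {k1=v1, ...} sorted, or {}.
Apply events with t <= 65 (9 events):
  after event 1 (t=1: INC b by 14): {b=14}
  after event 2 (t=11: DEC c by 7): {b=14, c=-7}
  after event 3 (t=21: SET c = 0): {b=14, c=0}
  after event 4 (t=27: DEC d by 13): {b=14, c=0, d=-13}
  after event 5 (t=34: DEL c): {b=14, d=-13}
  after event 6 (t=41: SET d = 4): {b=14, d=4}
  after event 7 (t=48: DEC b by 3): {b=11, d=4}
  after event 8 (t=57: INC c by 6): {b=11, c=6, d=4}
  after event 9 (t=61: DEC a by 10): {a=-10, b=11, c=6, d=4}

Answer: {a=-10, b=11, c=6, d=4}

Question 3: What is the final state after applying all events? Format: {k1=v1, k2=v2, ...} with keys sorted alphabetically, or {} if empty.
Answer: {a=-10, b=11, c=6, d=11}

Derivation:
  after event 1 (t=1: INC b by 14): {b=14}
  after event 2 (t=11: DEC c by 7): {b=14, c=-7}
  after event 3 (t=21: SET c = 0): {b=14, c=0}
  after event 4 (t=27: DEC d by 13): {b=14, c=0, d=-13}
  after event 5 (t=34: DEL c): {b=14, d=-13}
  after event 6 (t=41: SET d = 4): {b=14, d=4}
  after event 7 (t=48: DEC b by 3): {b=11, d=4}
  after event 8 (t=57: INC c by 6): {b=11, c=6, d=4}
  after event 9 (t=61: DEC a by 10): {a=-10, b=11, c=6, d=4}
  after event 10 (t=69: INC d by 7): {a=-10, b=11, c=6, d=11}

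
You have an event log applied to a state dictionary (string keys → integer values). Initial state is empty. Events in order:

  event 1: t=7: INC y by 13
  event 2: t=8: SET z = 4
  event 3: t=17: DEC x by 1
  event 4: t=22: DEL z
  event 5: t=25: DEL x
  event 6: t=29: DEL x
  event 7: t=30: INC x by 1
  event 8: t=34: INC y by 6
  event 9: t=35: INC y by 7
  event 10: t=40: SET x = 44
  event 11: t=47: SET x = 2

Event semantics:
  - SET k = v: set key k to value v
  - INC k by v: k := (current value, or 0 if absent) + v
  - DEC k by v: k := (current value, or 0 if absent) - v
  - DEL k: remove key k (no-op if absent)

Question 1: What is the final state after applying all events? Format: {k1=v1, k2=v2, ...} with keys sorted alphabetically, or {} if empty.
Answer: {x=2, y=26}

Derivation:
  after event 1 (t=7: INC y by 13): {y=13}
  after event 2 (t=8: SET z = 4): {y=13, z=4}
  after event 3 (t=17: DEC x by 1): {x=-1, y=13, z=4}
  after event 4 (t=22: DEL z): {x=-1, y=13}
  after event 5 (t=25: DEL x): {y=13}
  after event 6 (t=29: DEL x): {y=13}
  after event 7 (t=30: INC x by 1): {x=1, y=13}
  after event 8 (t=34: INC y by 6): {x=1, y=19}
  after event 9 (t=35: INC y by 7): {x=1, y=26}
  after event 10 (t=40: SET x = 44): {x=44, y=26}
  after event 11 (t=47: SET x = 2): {x=2, y=26}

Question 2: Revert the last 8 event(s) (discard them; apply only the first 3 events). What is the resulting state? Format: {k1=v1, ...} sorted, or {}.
Keep first 3 events (discard last 8):
  after event 1 (t=7: INC y by 13): {y=13}
  after event 2 (t=8: SET z = 4): {y=13, z=4}
  after event 3 (t=17: DEC x by 1): {x=-1, y=13, z=4}

Answer: {x=-1, y=13, z=4}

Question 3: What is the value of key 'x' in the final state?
Answer: 2

Derivation:
Track key 'x' through all 11 events:
  event 1 (t=7: INC y by 13): x unchanged
  event 2 (t=8: SET z = 4): x unchanged
  event 3 (t=17: DEC x by 1): x (absent) -> -1
  event 4 (t=22: DEL z): x unchanged
  event 5 (t=25: DEL x): x -1 -> (absent)
  event 6 (t=29: DEL x): x (absent) -> (absent)
  event 7 (t=30: INC x by 1): x (absent) -> 1
  event 8 (t=34: INC y by 6): x unchanged
  event 9 (t=35: INC y by 7): x unchanged
  event 10 (t=40: SET x = 44): x 1 -> 44
  event 11 (t=47: SET x = 2): x 44 -> 2
Final: x = 2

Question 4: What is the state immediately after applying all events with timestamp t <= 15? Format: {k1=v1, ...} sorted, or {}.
Answer: {y=13, z=4}

Derivation:
Apply events with t <= 15 (2 events):
  after event 1 (t=7: INC y by 13): {y=13}
  after event 2 (t=8: SET z = 4): {y=13, z=4}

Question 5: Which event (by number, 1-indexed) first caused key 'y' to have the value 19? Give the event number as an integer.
Answer: 8

Derivation:
Looking for first event where y becomes 19:
  event 1: y = 13
  event 2: y = 13
  event 3: y = 13
  event 4: y = 13
  event 5: y = 13
  event 6: y = 13
  event 7: y = 13
  event 8: y 13 -> 19  <-- first match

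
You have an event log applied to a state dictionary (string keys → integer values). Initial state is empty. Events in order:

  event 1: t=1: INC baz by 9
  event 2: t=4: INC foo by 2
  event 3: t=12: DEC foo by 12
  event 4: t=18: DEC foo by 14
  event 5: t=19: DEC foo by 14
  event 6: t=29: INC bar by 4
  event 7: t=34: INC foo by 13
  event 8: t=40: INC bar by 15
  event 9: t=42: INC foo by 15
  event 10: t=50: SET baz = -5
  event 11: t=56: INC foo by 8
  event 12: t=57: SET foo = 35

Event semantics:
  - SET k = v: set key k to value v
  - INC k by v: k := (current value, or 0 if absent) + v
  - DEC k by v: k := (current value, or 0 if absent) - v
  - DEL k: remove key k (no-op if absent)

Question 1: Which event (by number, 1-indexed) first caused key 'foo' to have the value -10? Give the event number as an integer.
Answer: 3

Derivation:
Looking for first event where foo becomes -10:
  event 2: foo = 2
  event 3: foo 2 -> -10  <-- first match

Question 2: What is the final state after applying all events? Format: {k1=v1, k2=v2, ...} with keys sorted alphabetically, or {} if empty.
  after event 1 (t=1: INC baz by 9): {baz=9}
  after event 2 (t=4: INC foo by 2): {baz=9, foo=2}
  after event 3 (t=12: DEC foo by 12): {baz=9, foo=-10}
  after event 4 (t=18: DEC foo by 14): {baz=9, foo=-24}
  after event 5 (t=19: DEC foo by 14): {baz=9, foo=-38}
  after event 6 (t=29: INC bar by 4): {bar=4, baz=9, foo=-38}
  after event 7 (t=34: INC foo by 13): {bar=4, baz=9, foo=-25}
  after event 8 (t=40: INC bar by 15): {bar=19, baz=9, foo=-25}
  after event 9 (t=42: INC foo by 15): {bar=19, baz=9, foo=-10}
  after event 10 (t=50: SET baz = -5): {bar=19, baz=-5, foo=-10}
  after event 11 (t=56: INC foo by 8): {bar=19, baz=-5, foo=-2}
  after event 12 (t=57: SET foo = 35): {bar=19, baz=-5, foo=35}

Answer: {bar=19, baz=-5, foo=35}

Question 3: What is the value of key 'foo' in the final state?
Track key 'foo' through all 12 events:
  event 1 (t=1: INC baz by 9): foo unchanged
  event 2 (t=4: INC foo by 2): foo (absent) -> 2
  event 3 (t=12: DEC foo by 12): foo 2 -> -10
  event 4 (t=18: DEC foo by 14): foo -10 -> -24
  event 5 (t=19: DEC foo by 14): foo -24 -> -38
  event 6 (t=29: INC bar by 4): foo unchanged
  event 7 (t=34: INC foo by 13): foo -38 -> -25
  event 8 (t=40: INC bar by 15): foo unchanged
  event 9 (t=42: INC foo by 15): foo -25 -> -10
  event 10 (t=50: SET baz = -5): foo unchanged
  event 11 (t=56: INC foo by 8): foo -10 -> -2
  event 12 (t=57: SET foo = 35): foo -2 -> 35
Final: foo = 35

Answer: 35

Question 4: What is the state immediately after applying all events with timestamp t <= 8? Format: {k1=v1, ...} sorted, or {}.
Answer: {baz=9, foo=2}

Derivation:
Apply events with t <= 8 (2 events):
  after event 1 (t=1: INC baz by 9): {baz=9}
  after event 2 (t=4: INC foo by 2): {baz=9, foo=2}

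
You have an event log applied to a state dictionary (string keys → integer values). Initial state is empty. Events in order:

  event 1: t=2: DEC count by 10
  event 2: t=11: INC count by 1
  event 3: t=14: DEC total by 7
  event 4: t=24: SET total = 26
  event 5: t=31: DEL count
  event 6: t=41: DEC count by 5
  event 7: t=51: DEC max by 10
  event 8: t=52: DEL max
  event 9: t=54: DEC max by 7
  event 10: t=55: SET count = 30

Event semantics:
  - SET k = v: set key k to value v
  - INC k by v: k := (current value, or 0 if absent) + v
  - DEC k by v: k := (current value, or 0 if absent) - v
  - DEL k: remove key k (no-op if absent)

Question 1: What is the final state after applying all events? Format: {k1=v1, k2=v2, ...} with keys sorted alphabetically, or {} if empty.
  after event 1 (t=2: DEC count by 10): {count=-10}
  after event 2 (t=11: INC count by 1): {count=-9}
  after event 3 (t=14: DEC total by 7): {count=-9, total=-7}
  after event 4 (t=24: SET total = 26): {count=-9, total=26}
  after event 5 (t=31: DEL count): {total=26}
  after event 6 (t=41: DEC count by 5): {count=-5, total=26}
  after event 7 (t=51: DEC max by 10): {count=-5, max=-10, total=26}
  after event 8 (t=52: DEL max): {count=-5, total=26}
  after event 9 (t=54: DEC max by 7): {count=-5, max=-7, total=26}
  after event 10 (t=55: SET count = 30): {count=30, max=-7, total=26}

Answer: {count=30, max=-7, total=26}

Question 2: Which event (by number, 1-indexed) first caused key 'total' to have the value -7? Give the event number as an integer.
Looking for first event where total becomes -7:
  event 3: total (absent) -> -7  <-- first match

Answer: 3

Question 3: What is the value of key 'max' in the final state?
Answer: -7

Derivation:
Track key 'max' through all 10 events:
  event 1 (t=2: DEC count by 10): max unchanged
  event 2 (t=11: INC count by 1): max unchanged
  event 3 (t=14: DEC total by 7): max unchanged
  event 4 (t=24: SET total = 26): max unchanged
  event 5 (t=31: DEL count): max unchanged
  event 6 (t=41: DEC count by 5): max unchanged
  event 7 (t=51: DEC max by 10): max (absent) -> -10
  event 8 (t=52: DEL max): max -10 -> (absent)
  event 9 (t=54: DEC max by 7): max (absent) -> -7
  event 10 (t=55: SET count = 30): max unchanged
Final: max = -7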